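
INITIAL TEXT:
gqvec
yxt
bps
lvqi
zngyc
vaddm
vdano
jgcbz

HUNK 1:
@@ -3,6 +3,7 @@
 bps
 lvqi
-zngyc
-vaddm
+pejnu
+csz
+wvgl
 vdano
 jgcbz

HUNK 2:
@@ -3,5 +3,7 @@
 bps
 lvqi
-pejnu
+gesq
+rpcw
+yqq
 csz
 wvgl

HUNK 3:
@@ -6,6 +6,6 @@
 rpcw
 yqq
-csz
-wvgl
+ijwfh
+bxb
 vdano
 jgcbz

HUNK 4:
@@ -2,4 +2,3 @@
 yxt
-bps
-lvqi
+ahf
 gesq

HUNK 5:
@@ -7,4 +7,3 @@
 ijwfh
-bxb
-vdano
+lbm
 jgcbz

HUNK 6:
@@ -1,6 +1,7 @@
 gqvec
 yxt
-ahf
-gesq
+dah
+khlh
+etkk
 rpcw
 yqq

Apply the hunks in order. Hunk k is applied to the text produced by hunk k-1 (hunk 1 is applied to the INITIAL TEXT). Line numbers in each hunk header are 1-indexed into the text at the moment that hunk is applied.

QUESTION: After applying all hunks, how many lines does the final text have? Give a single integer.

Answer: 10

Derivation:
Hunk 1: at line 3 remove [zngyc,vaddm] add [pejnu,csz,wvgl] -> 9 lines: gqvec yxt bps lvqi pejnu csz wvgl vdano jgcbz
Hunk 2: at line 3 remove [pejnu] add [gesq,rpcw,yqq] -> 11 lines: gqvec yxt bps lvqi gesq rpcw yqq csz wvgl vdano jgcbz
Hunk 3: at line 6 remove [csz,wvgl] add [ijwfh,bxb] -> 11 lines: gqvec yxt bps lvqi gesq rpcw yqq ijwfh bxb vdano jgcbz
Hunk 4: at line 2 remove [bps,lvqi] add [ahf] -> 10 lines: gqvec yxt ahf gesq rpcw yqq ijwfh bxb vdano jgcbz
Hunk 5: at line 7 remove [bxb,vdano] add [lbm] -> 9 lines: gqvec yxt ahf gesq rpcw yqq ijwfh lbm jgcbz
Hunk 6: at line 1 remove [ahf,gesq] add [dah,khlh,etkk] -> 10 lines: gqvec yxt dah khlh etkk rpcw yqq ijwfh lbm jgcbz
Final line count: 10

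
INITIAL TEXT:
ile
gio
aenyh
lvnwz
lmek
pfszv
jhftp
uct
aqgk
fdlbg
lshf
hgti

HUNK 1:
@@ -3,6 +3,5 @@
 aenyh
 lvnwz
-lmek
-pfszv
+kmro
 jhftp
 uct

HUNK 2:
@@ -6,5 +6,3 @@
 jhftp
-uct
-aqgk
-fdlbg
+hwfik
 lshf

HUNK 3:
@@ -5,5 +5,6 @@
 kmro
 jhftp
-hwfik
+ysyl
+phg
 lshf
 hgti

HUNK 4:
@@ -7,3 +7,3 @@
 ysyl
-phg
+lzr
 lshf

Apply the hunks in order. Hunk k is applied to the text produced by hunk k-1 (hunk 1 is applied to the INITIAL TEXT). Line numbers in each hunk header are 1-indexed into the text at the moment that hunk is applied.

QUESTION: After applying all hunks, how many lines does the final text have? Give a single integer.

Hunk 1: at line 3 remove [lmek,pfszv] add [kmro] -> 11 lines: ile gio aenyh lvnwz kmro jhftp uct aqgk fdlbg lshf hgti
Hunk 2: at line 6 remove [uct,aqgk,fdlbg] add [hwfik] -> 9 lines: ile gio aenyh lvnwz kmro jhftp hwfik lshf hgti
Hunk 3: at line 5 remove [hwfik] add [ysyl,phg] -> 10 lines: ile gio aenyh lvnwz kmro jhftp ysyl phg lshf hgti
Hunk 4: at line 7 remove [phg] add [lzr] -> 10 lines: ile gio aenyh lvnwz kmro jhftp ysyl lzr lshf hgti
Final line count: 10

Answer: 10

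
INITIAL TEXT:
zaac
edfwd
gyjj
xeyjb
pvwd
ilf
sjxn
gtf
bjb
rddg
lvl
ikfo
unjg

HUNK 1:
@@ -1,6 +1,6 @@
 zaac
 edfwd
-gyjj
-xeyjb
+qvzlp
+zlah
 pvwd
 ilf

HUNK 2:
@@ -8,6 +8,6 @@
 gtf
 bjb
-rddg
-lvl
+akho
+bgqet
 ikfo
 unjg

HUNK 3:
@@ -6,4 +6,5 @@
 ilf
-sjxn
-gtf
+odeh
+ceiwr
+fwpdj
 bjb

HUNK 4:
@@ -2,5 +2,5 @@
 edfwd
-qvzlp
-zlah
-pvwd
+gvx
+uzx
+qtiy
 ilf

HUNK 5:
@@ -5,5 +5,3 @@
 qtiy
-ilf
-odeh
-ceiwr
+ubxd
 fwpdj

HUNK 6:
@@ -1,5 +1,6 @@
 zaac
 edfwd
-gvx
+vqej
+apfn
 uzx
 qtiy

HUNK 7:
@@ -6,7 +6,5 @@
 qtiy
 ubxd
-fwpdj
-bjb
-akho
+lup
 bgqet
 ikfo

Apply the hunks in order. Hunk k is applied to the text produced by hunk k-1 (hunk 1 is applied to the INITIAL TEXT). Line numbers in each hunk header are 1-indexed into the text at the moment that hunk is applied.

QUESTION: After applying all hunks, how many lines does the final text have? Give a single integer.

Answer: 11

Derivation:
Hunk 1: at line 1 remove [gyjj,xeyjb] add [qvzlp,zlah] -> 13 lines: zaac edfwd qvzlp zlah pvwd ilf sjxn gtf bjb rddg lvl ikfo unjg
Hunk 2: at line 8 remove [rddg,lvl] add [akho,bgqet] -> 13 lines: zaac edfwd qvzlp zlah pvwd ilf sjxn gtf bjb akho bgqet ikfo unjg
Hunk 3: at line 6 remove [sjxn,gtf] add [odeh,ceiwr,fwpdj] -> 14 lines: zaac edfwd qvzlp zlah pvwd ilf odeh ceiwr fwpdj bjb akho bgqet ikfo unjg
Hunk 4: at line 2 remove [qvzlp,zlah,pvwd] add [gvx,uzx,qtiy] -> 14 lines: zaac edfwd gvx uzx qtiy ilf odeh ceiwr fwpdj bjb akho bgqet ikfo unjg
Hunk 5: at line 5 remove [ilf,odeh,ceiwr] add [ubxd] -> 12 lines: zaac edfwd gvx uzx qtiy ubxd fwpdj bjb akho bgqet ikfo unjg
Hunk 6: at line 1 remove [gvx] add [vqej,apfn] -> 13 lines: zaac edfwd vqej apfn uzx qtiy ubxd fwpdj bjb akho bgqet ikfo unjg
Hunk 7: at line 6 remove [fwpdj,bjb,akho] add [lup] -> 11 lines: zaac edfwd vqej apfn uzx qtiy ubxd lup bgqet ikfo unjg
Final line count: 11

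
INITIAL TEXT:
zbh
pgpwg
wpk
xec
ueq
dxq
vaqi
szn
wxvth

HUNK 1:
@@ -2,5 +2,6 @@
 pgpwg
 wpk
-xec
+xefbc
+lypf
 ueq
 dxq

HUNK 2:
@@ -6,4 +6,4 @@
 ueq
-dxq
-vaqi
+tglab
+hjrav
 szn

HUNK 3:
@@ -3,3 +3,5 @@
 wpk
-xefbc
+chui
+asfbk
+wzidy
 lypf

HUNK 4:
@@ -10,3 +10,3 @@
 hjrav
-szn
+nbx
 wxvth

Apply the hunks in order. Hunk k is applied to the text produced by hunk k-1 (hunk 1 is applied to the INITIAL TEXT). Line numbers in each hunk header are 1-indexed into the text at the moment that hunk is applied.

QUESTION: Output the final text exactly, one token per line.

Answer: zbh
pgpwg
wpk
chui
asfbk
wzidy
lypf
ueq
tglab
hjrav
nbx
wxvth

Derivation:
Hunk 1: at line 2 remove [xec] add [xefbc,lypf] -> 10 lines: zbh pgpwg wpk xefbc lypf ueq dxq vaqi szn wxvth
Hunk 2: at line 6 remove [dxq,vaqi] add [tglab,hjrav] -> 10 lines: zbh pgpwg wpk xefbc lypf ueq tglab hjrav szn wxvth
Hunk 3: at line 3 remove [xefbc] add [chui,asfbk,wzidy] -> 12 lines: zbh pgpwg wpk chui asfbk wzidy lypf ueq tglab hjrav szn wxvth
Hunk 4: at line 10 remove [szn] add [nbx] -> 12 lines: zbh pgpwg wpk chui asfbk wzidy lypf ueq tglab hjrav nbx wxvth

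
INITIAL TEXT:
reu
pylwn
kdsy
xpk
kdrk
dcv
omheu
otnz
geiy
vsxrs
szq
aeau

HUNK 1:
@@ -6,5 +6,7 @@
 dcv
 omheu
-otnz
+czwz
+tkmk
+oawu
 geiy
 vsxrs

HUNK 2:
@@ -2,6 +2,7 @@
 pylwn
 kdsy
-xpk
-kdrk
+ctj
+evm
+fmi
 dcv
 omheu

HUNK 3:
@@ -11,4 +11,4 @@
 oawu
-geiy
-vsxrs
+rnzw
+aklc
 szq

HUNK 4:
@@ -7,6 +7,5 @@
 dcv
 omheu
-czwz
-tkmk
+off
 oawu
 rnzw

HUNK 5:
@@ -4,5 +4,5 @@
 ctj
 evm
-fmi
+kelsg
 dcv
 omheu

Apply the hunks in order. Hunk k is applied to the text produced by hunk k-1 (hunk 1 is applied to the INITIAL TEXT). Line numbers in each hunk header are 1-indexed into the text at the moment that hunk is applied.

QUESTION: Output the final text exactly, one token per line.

Answer: reu
pylwn
kdsy
ctj
evm
kelsg
dcv
omheu
off
oawu
rnzw
aklc
szq
aeau

Derivation:
Hunk 1: at line 6 remove [otnz] add [czwz,tkmk,oawu] -> 14 lines: reu pylwn kdsy xpk kdrk dcv omheu czwz tkmk oawu geiy vsxrs szq aeau
Hunk 2: at line 2 remove [xpk,kdrk] add [ctj,evm,fmi] -> 15 lines: reu pylwn kdsy ctj evm fmi dcv omheu czwz tkmk oawu geiy vsxrs szq aeau
Hunk 3: at line 11 remove [geiy,vsxrs] add [rnzw,aklc] -> 15 lines: reu pylwn kdsy ctj evm fmi dcv omheu czwz tkmk oawu rnzw aklc szq aeau
Hunk 4: at line 7 remove [czwz,tkmk] add [off] -> 14 lines: reu pylwn kdsy ctj evm fmi dcv omheu off oawu rnzw aklc szq aeau
Hunk 5: at line 4 remove [fmi] add [kelsg] -> 14 lines: reu pylwn kdsy ctj evm kelsg dcv omheu off oawu rnzw aklc szq aeau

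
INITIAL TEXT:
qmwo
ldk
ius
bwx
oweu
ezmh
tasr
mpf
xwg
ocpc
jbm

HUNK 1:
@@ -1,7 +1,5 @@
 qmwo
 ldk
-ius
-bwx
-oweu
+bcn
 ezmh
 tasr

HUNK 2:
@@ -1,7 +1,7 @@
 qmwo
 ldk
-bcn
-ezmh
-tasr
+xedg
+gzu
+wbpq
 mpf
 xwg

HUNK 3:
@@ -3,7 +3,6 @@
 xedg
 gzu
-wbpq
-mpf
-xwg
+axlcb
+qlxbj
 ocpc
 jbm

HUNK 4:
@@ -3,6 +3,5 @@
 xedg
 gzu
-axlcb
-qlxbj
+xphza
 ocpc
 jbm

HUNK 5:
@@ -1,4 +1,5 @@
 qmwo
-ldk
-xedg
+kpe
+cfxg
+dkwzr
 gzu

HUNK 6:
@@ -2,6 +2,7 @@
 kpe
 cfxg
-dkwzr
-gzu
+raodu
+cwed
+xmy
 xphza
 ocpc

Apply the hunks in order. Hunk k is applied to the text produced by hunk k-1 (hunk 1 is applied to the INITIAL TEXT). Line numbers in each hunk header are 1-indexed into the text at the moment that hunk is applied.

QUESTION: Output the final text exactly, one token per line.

Hunk 1: at line 1 remove [ius,bwx,oweu] add [bcn] -> 9 lines: qmwo ldk bcn ezmh tasr mpf xwg ocpc jbm
Hunk 2: at line 1 remove [bcn,ezmh,tasr] add [xedg,gzu,wbpq] -> 9 lines: qmwo ldk xedg gzu wbpq mpf xwg ocpc jbm
Hunk 3: at line 3 remove [wbpq,mpf,xwg] add [axlcb,qlxbj] -> 8 lines: qmwo ldk xedg gzu axlcb qlxbj ocpc jbm
Hunk 4: at line 3 remove [axlcb,qlxbj] add [xphza] -> 7 lines: qmwo ldk xedg gzu xphza ocpc jbm
Hunk 5: at line 1 remove [ldk,xedg] add [kpe,cfxg,dkwzr] -> 8 lines: qmwo kpe cfxg dkwzr gzu xphza ocpc jbm
Hunk 6: at line 2 remove [dkwzr,gzu] add [raodu,cwed,xmy] -> 9 lines: qmwo kpe cfxg raodu cwed xmy xphza ocpc jbm

Answer: qmwo
kpe
cfxg
raodu
cwed
xmy
xphza
ocpc
jbm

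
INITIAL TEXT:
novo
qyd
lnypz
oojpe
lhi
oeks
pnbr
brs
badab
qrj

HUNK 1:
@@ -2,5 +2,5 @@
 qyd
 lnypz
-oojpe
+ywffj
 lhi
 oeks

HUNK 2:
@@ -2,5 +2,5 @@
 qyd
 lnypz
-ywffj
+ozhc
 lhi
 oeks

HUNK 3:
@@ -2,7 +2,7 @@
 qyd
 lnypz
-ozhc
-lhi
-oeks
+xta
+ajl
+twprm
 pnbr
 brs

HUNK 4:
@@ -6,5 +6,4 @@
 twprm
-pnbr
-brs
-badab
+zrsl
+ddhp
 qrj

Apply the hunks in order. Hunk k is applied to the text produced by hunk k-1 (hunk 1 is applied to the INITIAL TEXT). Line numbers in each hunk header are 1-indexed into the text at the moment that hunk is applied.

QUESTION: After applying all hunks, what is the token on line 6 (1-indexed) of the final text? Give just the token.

Answer: twprm

Derivation:
Hunk 1: at line 2 remove [oojpe] add [ywffj] -> 10 lines: novo qyd lnypz ywffj lhi oeks pnbr brs badab qrj
Hunk 2: at line 2 remove [ywffj] add [ozhc] -> 10 lines: novo qyd lnypz ozhc lhi oeks pnbr brs badab qrj
Hunk 3: at line 2 remove [ozhc,lhi,oeks] add [xta,ajl,twprm] -> 10 lines: novo qyd lnypz xta ajl twprm pnbr brs badab qrj
Hunk 4: at line 6 remove [pnbr,brs,badab] add [zrsl,ddhp] -> 9 lines: novo qyd lnypz xta ajl twprm zrsl ddhp qrj
Final line 6: twprm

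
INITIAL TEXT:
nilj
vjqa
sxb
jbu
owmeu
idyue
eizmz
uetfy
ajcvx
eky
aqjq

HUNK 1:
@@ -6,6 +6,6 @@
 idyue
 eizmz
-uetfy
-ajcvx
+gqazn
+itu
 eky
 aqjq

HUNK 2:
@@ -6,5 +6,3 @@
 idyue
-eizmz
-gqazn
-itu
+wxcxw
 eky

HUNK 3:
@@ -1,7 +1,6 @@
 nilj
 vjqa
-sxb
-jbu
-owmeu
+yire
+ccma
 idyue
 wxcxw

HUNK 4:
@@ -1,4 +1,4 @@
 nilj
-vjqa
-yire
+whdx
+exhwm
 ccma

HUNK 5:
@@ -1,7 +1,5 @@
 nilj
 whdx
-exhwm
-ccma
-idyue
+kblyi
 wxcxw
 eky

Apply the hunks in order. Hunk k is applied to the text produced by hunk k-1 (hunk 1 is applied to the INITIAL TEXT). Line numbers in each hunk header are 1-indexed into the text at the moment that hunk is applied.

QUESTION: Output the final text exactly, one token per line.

Answer: nilj
whdx
kblyi
wxcxw
eky
aqjq

Derivation:
Hunk 1: at line 6 remove [uetfy,ajcvx] add [gqazn,itu] -> 11 lines: nilj vjqa sxb jbu owmeu idyue eizmz gqazn itu eky aqjq
Hunk 2: at line 6 remove [eizmz,gqazn,itu] add [wxcxw] -> 9 lines: nilj vjqa sxb jbu owmeu idyue wxcxw eky aqjq
Hunk 3: at line 1 remove [sxb,jbu,owmeu] add [yire,ccma] -> 8 lines: nilj vjqa yire ccma idyue wxcxw eky aqjq
Hunk 4: at line 1 remove [vjqa,yire] add [whdx,exhwm] -> 8 lines: nilj whdx exhwm ccma idyue wxcxw eky aqjq
Hunk 5: at line 1 remove [exhwm,ccma,idyue] add [kblyi] -> 6 lines: nilj whdx kblyi wxcxw eky aqjq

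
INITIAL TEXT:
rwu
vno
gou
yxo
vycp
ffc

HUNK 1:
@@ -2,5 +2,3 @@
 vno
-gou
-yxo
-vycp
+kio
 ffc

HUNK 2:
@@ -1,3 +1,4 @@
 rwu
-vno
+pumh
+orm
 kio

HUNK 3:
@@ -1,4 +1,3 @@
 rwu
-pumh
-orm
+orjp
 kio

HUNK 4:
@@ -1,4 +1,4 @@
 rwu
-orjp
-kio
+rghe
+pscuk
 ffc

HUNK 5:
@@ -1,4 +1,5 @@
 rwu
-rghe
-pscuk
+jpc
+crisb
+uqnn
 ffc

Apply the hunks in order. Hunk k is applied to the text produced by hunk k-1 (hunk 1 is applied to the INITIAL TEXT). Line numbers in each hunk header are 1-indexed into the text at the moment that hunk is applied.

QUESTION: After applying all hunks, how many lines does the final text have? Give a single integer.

Hunk 1: at line 2 remove [gou,yxo,vycp] add [kio] -> 4 lines: rwu vno kio ffc
Hunk 2: at line 1 remove [vno] add [pumh,orm] -> 5 lines: rwu pumh orm kio ffc
Hunk 3: at line 1 remove [pumh,orm] add [orjp] -> 4 lines: rwu orjp kio ffc
Hunk 4: at line 1 remove [orjp,kio] add [rghe,pscuk] -> 4 lines: rwu rghe pscuk ffc
Hunk 5: at line 1 remove [rghe,pscuk] add [jpc,crisb,uqnn] -> 5 lines: rwu jpc crisb uqnn ffc
Final line count: 5

Answer: 5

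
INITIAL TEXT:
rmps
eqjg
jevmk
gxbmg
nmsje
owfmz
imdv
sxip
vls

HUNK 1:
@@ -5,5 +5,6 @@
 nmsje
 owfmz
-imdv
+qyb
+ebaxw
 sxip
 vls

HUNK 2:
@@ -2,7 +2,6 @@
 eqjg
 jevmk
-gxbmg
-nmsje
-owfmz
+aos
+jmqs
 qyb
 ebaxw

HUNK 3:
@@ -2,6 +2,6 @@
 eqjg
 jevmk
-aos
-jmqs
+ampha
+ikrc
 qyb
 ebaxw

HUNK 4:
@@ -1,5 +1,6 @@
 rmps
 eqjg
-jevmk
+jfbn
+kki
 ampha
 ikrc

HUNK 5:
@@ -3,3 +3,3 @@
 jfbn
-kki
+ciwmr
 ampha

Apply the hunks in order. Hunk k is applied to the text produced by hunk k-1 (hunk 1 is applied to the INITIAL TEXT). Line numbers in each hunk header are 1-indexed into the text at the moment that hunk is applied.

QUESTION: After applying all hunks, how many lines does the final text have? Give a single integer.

Answer: 10

Derivation:
Hunk 1: at line 5 remove [imdv] add [qyb,ebaxw] -> 10 lines: rmps eqjg jevmk gxbmg nmsje owfmz qyb ebaxw sxip vls
Hunk 2: at line 2 remove [gxbmg,nmsje,owfmz] add [aos,jmqs] -> 9 lines: rmps eqjg jevmk aos jmqs qyb ebaxw sxip vls
Hunk 3: at line 2 remove [aos,jmqs] add [ampha,ikrc] -> 9 lines: rmps eqjg jevmk ampha ikrc qyb ebaxw sxip vls
Hunk 4: at line 1 remove [jevmk] add [jfbn,kki] -> 10 lines: rmps eqjg jfbn kki ampha ikrc qyb ebaxw sxip vls
Hunk 5: at line 3 remove [kki] add [ciwmr] -> 10 lines: rmps eqjg jfbn ciwmr ampha ikrc qyb ebaxw sxip vls
Final line count: 10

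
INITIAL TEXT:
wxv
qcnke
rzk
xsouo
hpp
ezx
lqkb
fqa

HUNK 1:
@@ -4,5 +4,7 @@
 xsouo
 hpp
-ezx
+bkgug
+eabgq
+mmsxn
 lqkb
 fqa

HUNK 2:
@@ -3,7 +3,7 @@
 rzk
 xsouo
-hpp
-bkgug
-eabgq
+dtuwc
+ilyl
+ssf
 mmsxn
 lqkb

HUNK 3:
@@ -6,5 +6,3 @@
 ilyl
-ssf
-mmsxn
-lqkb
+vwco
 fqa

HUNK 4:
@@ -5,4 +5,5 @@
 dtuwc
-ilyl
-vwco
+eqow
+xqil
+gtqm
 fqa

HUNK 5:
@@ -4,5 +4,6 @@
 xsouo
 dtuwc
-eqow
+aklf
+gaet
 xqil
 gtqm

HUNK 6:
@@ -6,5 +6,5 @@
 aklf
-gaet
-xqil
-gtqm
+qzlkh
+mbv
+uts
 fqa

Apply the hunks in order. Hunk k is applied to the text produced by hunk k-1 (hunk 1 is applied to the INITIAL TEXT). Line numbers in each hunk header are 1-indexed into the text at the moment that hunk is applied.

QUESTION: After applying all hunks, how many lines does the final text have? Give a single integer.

Hunk 1: at line 4 remove [ezx] add [bkgug,eabgq,mmsxn] -> 10 lines: wxv qcnke rzk xsouo hpp bkgug eabgq mmsxn lqkb fqa
Hunk 2: at line 3 remove [hpp,bkgug,eabgq] add [dtuwc,ilyl,ssf] -> 10 lines: wxv qcnke rzk xsouo dtuwc ilyl ssf mmsxn lqkb fqa
Hunk 3: at line 6 remove [ssf,mmsxn,lqkb] add [vwco] -> 8 lines: wxv qcnke rzk xsouo dtuwc ilyl vwco fqa
Hunk 4: at line 5 remove [ilyl,vwco] add [eqow,xqil,gtqm] -> 9 lines: wxv qcnke rzk xsouo dtuwc eqow xqil gtqm fqa
Hunk 5: at line 4 remove [eqow] add [aklf,gaet] -> 10 lines: wxv qcnke rzk xsouo dtuwc aklf gaet xqil gtqm fqa
Hunk 6: at line 6 remove [gaet,xqil,gtqm] add [qzlkh,mbv,uts] -> 10 lines: wxv qcnke rzk xsouo dtuwc aklf qzlkh mbv uts fqa
Final line count: 10

Answer: 10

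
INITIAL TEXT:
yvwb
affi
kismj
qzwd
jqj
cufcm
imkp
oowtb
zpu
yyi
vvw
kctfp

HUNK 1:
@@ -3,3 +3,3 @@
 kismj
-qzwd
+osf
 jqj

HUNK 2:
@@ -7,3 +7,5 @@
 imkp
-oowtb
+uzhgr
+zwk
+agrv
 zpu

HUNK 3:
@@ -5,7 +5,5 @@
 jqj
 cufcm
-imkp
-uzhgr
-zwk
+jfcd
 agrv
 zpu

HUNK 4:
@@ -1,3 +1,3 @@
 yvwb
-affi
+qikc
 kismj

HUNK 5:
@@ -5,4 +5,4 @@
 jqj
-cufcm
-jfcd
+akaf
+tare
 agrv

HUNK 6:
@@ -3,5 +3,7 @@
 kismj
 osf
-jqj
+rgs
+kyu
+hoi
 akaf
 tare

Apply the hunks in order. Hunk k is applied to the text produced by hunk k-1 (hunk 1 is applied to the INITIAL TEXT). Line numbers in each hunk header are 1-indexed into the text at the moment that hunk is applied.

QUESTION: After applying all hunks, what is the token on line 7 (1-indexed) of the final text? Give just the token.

Answer: hoi

Derivation:
Hunk 1: at line 3 remove [qzwd] add [osf] -> 12 lines: yvwb affi kismj osf jqj cufcm imkp oowtb zpu yyi vvw kctfp
Hunk 2: at line 7 remove [oowtb] add [uzhgr,zwk,agrv] -> 14 lines: yvwb affi kismj osf jqj cufcm imkp uzhgr zwk agrv zpu yyi vvw kctfp
Hunk 3: at line 5 remove [imkp,uzhgr,zwk] add [jfcd] -> 12 lines: yvwb affi kismj osf jqj cufcm jfcd agrv zpu yyi vvw kctfp
Hunk 4: at line 1 remove [affi] add [qikc] -> 12 lines: yvwb qikc kismj osf jqj cufcm jfcd agrv zpu yyi vvw kctfp
Hunk 5: at line 5 remove [cufcm,jfcd] add [akaf,tare] -> 12 lines: yvwb qikc kismj osf jqj akaf tare agrv zpu yyi vvw kctfp
Hunk 6: at line 3 remove [jqj] add [rgs,kyu,hoi] -> 14 lines: yvwb qikc kismj osf rgs kyu hoi akaf tare agrv zpu yyi vvw kctfp
Final line 7: hoi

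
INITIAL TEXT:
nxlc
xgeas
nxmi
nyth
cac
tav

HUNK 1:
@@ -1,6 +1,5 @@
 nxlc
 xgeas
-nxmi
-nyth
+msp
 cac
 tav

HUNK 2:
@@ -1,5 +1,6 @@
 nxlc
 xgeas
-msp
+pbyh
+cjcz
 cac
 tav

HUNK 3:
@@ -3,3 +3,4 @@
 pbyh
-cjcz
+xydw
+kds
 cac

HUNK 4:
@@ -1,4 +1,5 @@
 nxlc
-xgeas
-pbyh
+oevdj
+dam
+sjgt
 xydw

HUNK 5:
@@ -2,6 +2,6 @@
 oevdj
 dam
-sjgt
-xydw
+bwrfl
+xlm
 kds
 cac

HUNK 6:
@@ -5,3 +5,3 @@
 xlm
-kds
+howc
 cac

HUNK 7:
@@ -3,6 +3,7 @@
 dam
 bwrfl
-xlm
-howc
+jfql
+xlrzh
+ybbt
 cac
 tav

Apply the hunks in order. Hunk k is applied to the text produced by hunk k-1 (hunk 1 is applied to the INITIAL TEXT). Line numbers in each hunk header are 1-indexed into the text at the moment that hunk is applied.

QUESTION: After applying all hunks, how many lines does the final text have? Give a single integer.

Hunk 1: at line 1 remove [nxmi,nyth] add [msp] -> 5 lines: nxlc xgeas msp cac tav
Hunk 2: at line 1 remove [msp] add [pbyh,cjcz] -> 6 lines: nxlc xgeas pbyh cjcz cac tav
Hunk 3: at line 3 remove [cjcz] add [xydw,kds] -> 7 lines: nxlc xgeas pbyh xydw kds cac tav
Hunk 4: at line 1 remove [xgeas,pbyh] add [oevdj,dam,sjgt] -> 8 lines: nxlc oevdj dam sjgt xydw kds cac tav
Hunk 5: at line 2 remove [sjgt,xydw] add [bwrfl,xlm] -> 8 lines: nxlc oevdj dam bwrfl xlm kds cac tav
Hunk 6: at line 5 remove [kds] add [howc] -> 8 lines: nxlc oevdj dam bwrfl xlm howc cac tav
Hunk 7: at line 3 remove [xlm,howc] add [jfql,xlrzh,ybbt] -> 9 lines: nxlc oevdj dam bwrfl jfql xlrzh ybbt cac tav
Final line count: 9

Answer: 9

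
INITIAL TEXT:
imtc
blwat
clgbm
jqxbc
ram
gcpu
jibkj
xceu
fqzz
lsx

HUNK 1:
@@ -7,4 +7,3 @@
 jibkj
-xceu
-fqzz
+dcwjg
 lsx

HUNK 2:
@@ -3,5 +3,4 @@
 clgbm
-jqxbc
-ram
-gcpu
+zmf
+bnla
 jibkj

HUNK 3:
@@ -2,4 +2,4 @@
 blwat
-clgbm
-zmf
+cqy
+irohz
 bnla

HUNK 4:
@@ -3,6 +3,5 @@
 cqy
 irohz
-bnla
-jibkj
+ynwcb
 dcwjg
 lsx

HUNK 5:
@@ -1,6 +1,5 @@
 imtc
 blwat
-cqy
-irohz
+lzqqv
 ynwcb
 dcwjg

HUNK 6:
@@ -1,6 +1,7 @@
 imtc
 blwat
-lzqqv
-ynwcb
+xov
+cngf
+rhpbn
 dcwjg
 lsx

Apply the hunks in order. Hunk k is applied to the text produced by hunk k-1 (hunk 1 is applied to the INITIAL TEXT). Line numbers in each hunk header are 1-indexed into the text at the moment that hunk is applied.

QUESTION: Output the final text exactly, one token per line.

Hunk 1: at line 7 remove [xceu,fqzz] add [dcwjg] -> 9 lines: imtc blwat clgbm jqxbc ram gcpu jibkj dcwjg lsx
Hunk 2: at line 3 remove [jqxbc,ram,gcpu] add [zmf,bnla] -> 8 lines: imtc blwat clgbm zmf bnla jibkj dcwjg lsx
Hunk 3: at line 2 remove [clgbm,zmf] add [cqy,irohz] -> 8 lines: imtc blwat cqy irohz bnla jibkj dcwjg lsx
Hunk 4: at line 3 remove [bnla,jibkj] add [ynwcb] -> 7 lines: imtc blwat cqy irohz ynwcb dcwjg lsx
Hunk 5: at line 1 remove [cqy,irohz] add [lzqqv] -> 6 lines: imtc blwat lzqqv ynwcb dcwjg lsx
Hunk 6: at line 1 remove [lzqqv,ynwcb] add [xov,cngf,rhpbn] -> 7 lines: imtc blwat xov cngf rhpbn dcwjg lsx

Answer: imtc
blwat
xov
cngf
rhpbn
dcwjg
lsx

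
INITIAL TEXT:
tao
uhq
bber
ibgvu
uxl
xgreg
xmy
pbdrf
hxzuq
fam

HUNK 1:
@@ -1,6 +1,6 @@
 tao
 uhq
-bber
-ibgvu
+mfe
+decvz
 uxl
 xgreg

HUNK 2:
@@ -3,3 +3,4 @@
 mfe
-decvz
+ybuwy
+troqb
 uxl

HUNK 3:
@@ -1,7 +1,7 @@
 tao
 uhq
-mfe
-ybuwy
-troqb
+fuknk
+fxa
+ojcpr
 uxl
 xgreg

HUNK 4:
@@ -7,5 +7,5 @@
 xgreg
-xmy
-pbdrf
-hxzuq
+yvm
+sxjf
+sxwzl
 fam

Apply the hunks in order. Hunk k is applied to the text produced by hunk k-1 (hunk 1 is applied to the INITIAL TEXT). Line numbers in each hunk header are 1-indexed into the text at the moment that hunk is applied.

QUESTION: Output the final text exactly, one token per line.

Hunk 1: at line 1 remove [bber,ibgvu] add [mfe,decvz] -> 10 lines: tao uhq mfe decvz uxl xgreg xmy pbdrf hxzuq fam
Hunk 2: at line 3 remove [decvz] add [ybuwy,troqb] -> 11 lines: tao uhq mfe ybuwy troqb uxl xgreg xmy pbdrf hxzuq fam
Hunk 3: at line 1 remove [mfe,ybuwy,troqb] add [fuknk,fxa,ojcpr] -> 11 lines: tao uhq fuknk fxa ojcpr uxl xgreg xmy pbdrf hxzuq fam
Hunk 4: at line 7 remove [xmy,pbdrf,hxzuq] add [yvm,sxjf,sxwzl] -> 11 lines: tao uhq fuknk fxa ojcpr uxl xgreg yvm sxjf sxwzl fam

Answer: tao
uhq
fuknk
fxa
ojcpr
uxl
xgreg
yvm
sxjf
sxwzl
fam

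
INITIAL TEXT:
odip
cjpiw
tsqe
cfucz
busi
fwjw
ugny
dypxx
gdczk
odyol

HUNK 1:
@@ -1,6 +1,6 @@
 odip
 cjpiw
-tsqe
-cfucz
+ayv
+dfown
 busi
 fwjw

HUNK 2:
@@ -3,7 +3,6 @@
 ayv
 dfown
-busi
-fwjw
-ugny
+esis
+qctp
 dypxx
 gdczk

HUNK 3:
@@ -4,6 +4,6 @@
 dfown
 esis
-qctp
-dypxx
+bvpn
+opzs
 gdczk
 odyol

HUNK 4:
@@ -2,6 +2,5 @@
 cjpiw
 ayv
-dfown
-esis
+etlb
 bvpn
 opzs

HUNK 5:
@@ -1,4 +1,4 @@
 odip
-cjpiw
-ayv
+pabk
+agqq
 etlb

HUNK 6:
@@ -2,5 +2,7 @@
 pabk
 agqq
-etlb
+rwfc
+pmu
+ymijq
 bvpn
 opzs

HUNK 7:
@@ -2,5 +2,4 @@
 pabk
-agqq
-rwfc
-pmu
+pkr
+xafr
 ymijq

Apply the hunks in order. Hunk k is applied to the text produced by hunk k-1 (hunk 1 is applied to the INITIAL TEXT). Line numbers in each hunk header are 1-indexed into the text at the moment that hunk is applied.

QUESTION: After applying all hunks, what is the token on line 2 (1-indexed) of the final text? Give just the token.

Hunk 1: at line 1 remove [tsqe,cfucz] add [ayv,dfown] -> 10 lines: odip cjpiw ayv dfown busi fwjw ugny dypxx gdczk odyol
Hunk 2: at line 3 remove [busi,fwjw,ugny] add [esis,qctp] -> 9 lines: odip cjpiw ayv dfown esis qctp dypxx gdczk odyol
Hunk 3: at line 4 remove [qctp,dypxx] add [bvpn,opzs] -> 9 lines: odip cjpiw ayv dfown esis bvpn opzs gdczk odyol
Hunk 4: at line 2 remove [dfown,esis] add [etlb] -> 8 lines: odip cjpiw ayv etlb bvpn opzs gdczk odyol
Hunk 5: at line 1 remove [cjpiw,ayv] add [pabk,agqq] -> 8 lines: odip pabk agqq etlb bvpn opzs gdczk odyol
Hunk 6: at line 2 remove [etlb] add [rwfc,pmu,ymijq] -> 10 lines: odip pabk agqq rwfc pmu ymijq bvpn opzs gdczk odyol
Hunk 7: at line 2 remove [agqq,rwfc,pmu] add [pkr,xafr] -> 9 lines: odip pabk pkr xafr ymijq bvpn opzs gdczk odyol
Final line 2: pabk

Answer: pabk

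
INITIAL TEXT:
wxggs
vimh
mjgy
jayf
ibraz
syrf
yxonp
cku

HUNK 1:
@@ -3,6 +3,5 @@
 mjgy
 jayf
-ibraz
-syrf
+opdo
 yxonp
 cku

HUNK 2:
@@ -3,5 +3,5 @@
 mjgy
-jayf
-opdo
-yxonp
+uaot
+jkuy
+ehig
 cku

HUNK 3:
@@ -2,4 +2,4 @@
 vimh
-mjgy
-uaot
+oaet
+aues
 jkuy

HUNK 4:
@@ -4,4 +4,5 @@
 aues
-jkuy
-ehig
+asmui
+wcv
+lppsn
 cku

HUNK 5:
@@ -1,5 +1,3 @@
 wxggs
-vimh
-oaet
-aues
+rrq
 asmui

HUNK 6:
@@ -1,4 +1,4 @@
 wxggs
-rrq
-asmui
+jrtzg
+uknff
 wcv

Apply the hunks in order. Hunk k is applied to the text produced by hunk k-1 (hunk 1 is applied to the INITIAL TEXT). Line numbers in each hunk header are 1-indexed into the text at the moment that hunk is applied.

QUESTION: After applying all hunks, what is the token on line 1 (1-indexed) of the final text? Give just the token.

Hunk 1: at line 3 remove [ibraz,syrf] add [opdo] -> 7 lines: wxggs vimh mjgy jayf opdo yxonp cku
Hunk 2: at line 3 remove [jayf,opdo,yxonp] add [uaot,jkuy,ehig] -> 7 lines: wxggs vimh mjgy uaot jkuy ehig cku
Hunk 3: at line 2 remove [mjgy,uaot] add [oaet,aues] -> 7 lines: wxggs vimh oaet aues jkuy ehig cku
Hunk 4: at line 4 remove [jkuy,ehig] add [asmui,wcv,lppsn] -> 8 lines: wxggs vimh oaet aues asmui wcv lppsn cku
Hunk 5: at line 1 remove [vimh,oaet,aues] add [rrq] -> 6 lines: wxggs rrq asmui wcv lppsn cku
Hunk 6: at line 1 remove [rrq,asmui] add [jrtzg,uknff] -> 6 lines: wxggs jrtzg uknff wcv lppsn cku
Final line 1: wxggs

Answer: wxggs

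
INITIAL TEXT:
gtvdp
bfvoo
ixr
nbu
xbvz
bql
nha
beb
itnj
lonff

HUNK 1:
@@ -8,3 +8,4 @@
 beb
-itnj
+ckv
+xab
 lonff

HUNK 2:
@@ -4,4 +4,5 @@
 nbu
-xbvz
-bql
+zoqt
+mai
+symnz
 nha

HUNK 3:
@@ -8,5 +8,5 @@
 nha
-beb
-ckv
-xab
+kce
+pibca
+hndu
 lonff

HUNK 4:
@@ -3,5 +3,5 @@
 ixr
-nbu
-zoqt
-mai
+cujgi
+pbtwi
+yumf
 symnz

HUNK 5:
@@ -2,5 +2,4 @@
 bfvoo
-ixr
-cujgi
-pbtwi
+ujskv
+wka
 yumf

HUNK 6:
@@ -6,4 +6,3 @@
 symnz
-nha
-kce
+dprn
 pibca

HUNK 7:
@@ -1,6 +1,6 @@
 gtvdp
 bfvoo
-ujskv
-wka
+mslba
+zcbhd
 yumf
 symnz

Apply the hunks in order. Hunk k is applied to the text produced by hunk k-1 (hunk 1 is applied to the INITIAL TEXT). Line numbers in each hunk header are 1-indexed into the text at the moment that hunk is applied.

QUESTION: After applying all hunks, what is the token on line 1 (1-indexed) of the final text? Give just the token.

Hunk 1: at line 8 remove [itnj] add [ckv,xab] -> 11 lines: gtvdp bfvoo ixr nbu xbvz bql nha beb ckv xab lonff
Hunk 2: at line 4 remove [xbvz,bql] add [zoqt,mai,symnz] -> 12 lines: gtvdp bfvoo ixr nbu zoqt mai symnz nha beb ckv xab lonff
Hunk 3: at line 8 remove [beb,ckv,xab] add [kce,pibca,hndu] -> 12 lines: gtvdp bfvoo ixr nbu zoqt mai symnz nha kce pibca hndu lonff
Hunk 4: at line 3 remove [nbu,zoqt,mai] add [cujgi,pbtwi,yumf] -> 12 lines: gtvdp bfvoo ixr cujgi pbtwi yumf symnz nha kce pibca hndu lonff
Hunk 5: at line 2 remove [ixr,cujgi,pbtwi] add [ujskv,wka] -> 11 lines: gtvdp bfvoo ujskv wka yumf symnz nha kce pibca hndu lonff
Hunk 6: at line 6 remove [nha,kce] add [dprn] -> 10 lines: gtvdp bfvoo ujskv wka yumf symnz dprn pibca hndu lonff
Hunk 7: at line 1 remove [ujskv,wka] add [mslba,zcbhd] -> 10 lines: gtvdp bfvoo mslba zcbhd yumf symnz dprn pibca hndu lonff
Final line 1: gtvdp

Answer: gtvdp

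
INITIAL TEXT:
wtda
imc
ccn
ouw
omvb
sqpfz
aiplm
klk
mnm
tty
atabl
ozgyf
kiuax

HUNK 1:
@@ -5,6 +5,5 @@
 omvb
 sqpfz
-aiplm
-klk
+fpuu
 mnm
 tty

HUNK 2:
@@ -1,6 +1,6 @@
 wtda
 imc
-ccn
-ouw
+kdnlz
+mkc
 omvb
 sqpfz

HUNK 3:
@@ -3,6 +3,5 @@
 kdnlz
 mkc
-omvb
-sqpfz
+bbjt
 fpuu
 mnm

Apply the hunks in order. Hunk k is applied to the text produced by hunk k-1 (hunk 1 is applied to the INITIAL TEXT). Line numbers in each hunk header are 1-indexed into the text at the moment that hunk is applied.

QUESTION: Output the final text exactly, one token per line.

Hunk 1: at line 5 remove [aiplm,klk] add [fpuu] -> 12 lines: wtda imc ccn ouw omvb sqpfz fpuu mnm tty atabl ozgyf kiuax
Hunk 2: at line 1 remove [ccn,ouw] add [kdnlz,mkc] -> 12 lines: wtda imc kdnlz mkc omvb sqpfz fpuu mnm tty atabl ozgyf kiuax
Hunk 3: at line 3 remove [omvb,sqpfz] add [bbjt] -> 11 lines: wtda imc kdnlz mkc bbjt fpuu mnm tty atabl ozgyf kiuax

Answer: wtda
imc
kdnlz
mkc
bbjt
fpuu
mnm
tty
atabl
ozgyf
kiuax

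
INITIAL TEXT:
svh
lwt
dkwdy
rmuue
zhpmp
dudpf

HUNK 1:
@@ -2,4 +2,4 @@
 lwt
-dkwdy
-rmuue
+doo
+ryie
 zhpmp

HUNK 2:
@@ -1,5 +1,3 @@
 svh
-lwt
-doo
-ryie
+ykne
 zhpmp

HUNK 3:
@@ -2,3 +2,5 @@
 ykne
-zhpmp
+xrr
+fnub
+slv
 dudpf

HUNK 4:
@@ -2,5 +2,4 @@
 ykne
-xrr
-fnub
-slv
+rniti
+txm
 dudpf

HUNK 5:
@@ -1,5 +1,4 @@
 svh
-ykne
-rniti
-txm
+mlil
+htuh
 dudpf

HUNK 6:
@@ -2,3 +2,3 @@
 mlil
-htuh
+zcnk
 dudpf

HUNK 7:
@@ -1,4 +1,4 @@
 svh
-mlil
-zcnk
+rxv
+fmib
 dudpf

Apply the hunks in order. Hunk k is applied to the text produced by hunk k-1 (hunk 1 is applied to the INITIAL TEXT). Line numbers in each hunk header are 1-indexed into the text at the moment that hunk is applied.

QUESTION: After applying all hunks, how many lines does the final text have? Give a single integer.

Answer: 4

Derivation:
Hunk 1: at line 2 remove [dkwdy,rmuue] add [doo,ryie] -> 6 lines: svh lwt doo ryie zhpmp dudpf
Hunk 2: at line 1 remove [lwt,doo,ryie] add [ykne] -> 4 lines: svh ykne zhpmp dudpf
Hunk 3: at line 2 remove [zhpmp] add [xrr,fnub,slv] -> 6 lines: svh ykne xrr fnub slv dudpf
Hunk 4: at line 2 remove [xrr,fnub,slv] add [rniti,txm] -> 5 lines: svh ykne rniti txm dudpf
Hunk 5: at line 1 remove [ykne,rniti,txm] add [mlil,htuh] -> 4 lines: svh mlil htuh dudpf
Hunk 6: at line 2 remove [htuh] add [zcnk] -> 4 lines: svh mlil zcnk dudpf
Hunk 7: at line 1 remove [mlil,zcnk] add [rxv,fmib] -> 4 lines: svh rxv fmib dudpf
Final line count: 4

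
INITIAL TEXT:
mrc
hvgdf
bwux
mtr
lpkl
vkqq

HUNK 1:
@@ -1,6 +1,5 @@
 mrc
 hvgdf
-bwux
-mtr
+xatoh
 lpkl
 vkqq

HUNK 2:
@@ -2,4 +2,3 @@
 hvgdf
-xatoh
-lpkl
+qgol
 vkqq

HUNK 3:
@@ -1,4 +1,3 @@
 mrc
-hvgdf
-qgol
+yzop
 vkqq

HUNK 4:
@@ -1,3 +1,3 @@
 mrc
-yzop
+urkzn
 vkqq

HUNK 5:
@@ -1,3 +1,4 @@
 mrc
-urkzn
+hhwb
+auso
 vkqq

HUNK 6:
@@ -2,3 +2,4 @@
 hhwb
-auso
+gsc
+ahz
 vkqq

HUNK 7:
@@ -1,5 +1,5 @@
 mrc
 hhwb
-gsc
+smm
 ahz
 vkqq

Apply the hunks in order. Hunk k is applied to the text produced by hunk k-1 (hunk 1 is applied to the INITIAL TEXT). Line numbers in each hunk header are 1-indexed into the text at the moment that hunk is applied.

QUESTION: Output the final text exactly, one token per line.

Answer: mrc
hhwb
smm
ahz
vkqq

Derivation:
Hunk 1: at line 1 remove [bwux,mtr] add [xatoh] -> 5 lines: mrc hvgdf xatoh lpkl vkqq
Hunk 2: at line 2 remove [xatoh,lpkl] add [qgol] -> 4 lines: mrc hvgdf qgol vkqq
Hunk 3: at line 1 remove [hvgdf,qgol] add [yzop] -> 3 lines: mrc yzop vkqq
Hunk 4: at line 1 remove [yzop] add [urkzn] -> 3 lines: mrc urkzn vkqq
Hunk 5: at line 1 remove [urkzn] add [hhwb,auso] -> 4 lines: mrc hhwb auso vkqq
Hunk 6: at line 2 remove [auso] add [gsc,ahz] -> 5 lines: mrc hhwb gsc ahz vkqq
Hunk 7: at line 1 remove [gsc] add [smm] -> 5 lines: mrc hhwb smm ahz vkqq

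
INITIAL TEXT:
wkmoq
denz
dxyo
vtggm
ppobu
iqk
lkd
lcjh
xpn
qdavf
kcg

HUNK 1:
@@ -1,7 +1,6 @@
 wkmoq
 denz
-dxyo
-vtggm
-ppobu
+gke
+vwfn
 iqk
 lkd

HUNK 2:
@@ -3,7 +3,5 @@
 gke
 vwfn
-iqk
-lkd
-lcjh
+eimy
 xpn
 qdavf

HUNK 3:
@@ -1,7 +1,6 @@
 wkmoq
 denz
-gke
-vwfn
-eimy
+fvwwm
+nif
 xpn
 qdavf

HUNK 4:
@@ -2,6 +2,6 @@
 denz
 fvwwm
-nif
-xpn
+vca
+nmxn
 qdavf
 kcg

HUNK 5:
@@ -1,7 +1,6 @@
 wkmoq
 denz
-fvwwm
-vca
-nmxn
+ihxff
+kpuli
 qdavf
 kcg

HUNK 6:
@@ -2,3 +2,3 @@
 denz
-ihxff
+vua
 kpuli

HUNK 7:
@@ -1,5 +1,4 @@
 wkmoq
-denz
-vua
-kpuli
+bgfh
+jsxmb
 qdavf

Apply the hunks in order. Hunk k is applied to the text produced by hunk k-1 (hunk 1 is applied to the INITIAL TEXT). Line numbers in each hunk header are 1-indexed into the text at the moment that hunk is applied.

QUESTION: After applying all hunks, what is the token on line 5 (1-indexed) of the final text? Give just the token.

Answer: kcg

Derivation:
Hunk 1: at line 1 remove [dxyo,vtggm,ppobu] add [gke,vwfn] -> 10 lines: wkmoq denz gke vwfn iqk lkd lcjh xpn qdavf kcg
Hunk 2: at line 3 remove [iqk,lkd,lcjh] add [eimy] -> 8 lines: wkmoq denz gke vwfn eimy xpn qdavf kcg
Hunk 3: at line 1 remove [gke,vwfn,eimy] add [fvwwm,nif] -> 7 lines: wkmoq denz fvwwm nif xpn qdavf kcg
Hunk 4: at line 2 remove [nif,xpn] add [vca,nmxn] -> 7 lines: wkmoq denz fvwwm vca nmxn qdavf kcg
Hunk 5: at line 1 remove [fvwwm,vca,nmxn] add [ihxff,kpuli] -> 6 lines: wkmoq denz ihxff kpuli qdavf kcg
Hunk 6: at line 2 remove [ihxff] add [vua] -> 6 lines: wkmoq denz vua kpuli qdavf kcg
Hunk 7: at line 1 remove [denz,vua,kpuli] add [bgfh,jsxmb] -> 5 lines: wkmoq bgfh jsxmb qdavf kcg
Final line 5: kcg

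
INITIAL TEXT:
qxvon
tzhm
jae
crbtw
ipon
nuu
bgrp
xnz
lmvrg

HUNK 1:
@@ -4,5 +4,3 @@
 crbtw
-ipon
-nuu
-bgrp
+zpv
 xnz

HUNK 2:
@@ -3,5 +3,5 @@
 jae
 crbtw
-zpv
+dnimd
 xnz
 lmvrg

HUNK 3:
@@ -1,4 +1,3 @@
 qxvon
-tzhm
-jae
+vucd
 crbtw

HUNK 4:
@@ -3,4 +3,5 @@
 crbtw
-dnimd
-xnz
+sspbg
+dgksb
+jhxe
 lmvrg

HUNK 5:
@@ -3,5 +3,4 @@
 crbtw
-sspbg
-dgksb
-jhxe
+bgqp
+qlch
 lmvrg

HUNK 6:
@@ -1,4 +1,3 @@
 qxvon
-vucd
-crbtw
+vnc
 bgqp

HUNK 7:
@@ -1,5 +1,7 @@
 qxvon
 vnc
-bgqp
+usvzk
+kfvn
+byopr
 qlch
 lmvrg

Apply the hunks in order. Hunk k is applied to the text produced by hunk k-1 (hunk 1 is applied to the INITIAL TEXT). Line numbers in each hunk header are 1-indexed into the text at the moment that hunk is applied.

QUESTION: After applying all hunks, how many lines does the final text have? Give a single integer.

Hunk 1: at line 4 remove [ipon,nuu,bgrp] add [zpv] -> 7 lines: qxvon tzhm jae crbtw zpv xnz lmvrg
Hunk 2: at line 3 remove [zpv] add [dnimd] -> 7 lines: qxvon tzhm jae crbtw dnimd xnz lmvrg
Hunk 3: at line 1 remove [tzhm,jae] add [vucd] -> 6 lines: qxvon vucd crbtw dnimd xnz lmvrg
Hunk 4: at line 3 remove [dnimd,xnz] add [sspbg,dgksb,jhxe] -> 7 lines: qxvon vucd crbtw sspbg dgksb jhxe lmvrg
Hunk 5: at line 3 remove [sspbg,dgksb,jhxe] add [bgqp,qlch] -> 6 lines: qxvon vucd crbtw bgqp qlch lmvrg
Hunk 6: at line 1 remove [vucd,crbtw] add [vnc] -> 5 lines: qxvon vnc bgqp qlch lmvrg
Hunk 7: at line 1 remove [bgqp] add [usvzk,kfvn,byopr] -> 7 lines: qxvon vnc usvzk kfvn byopr qlch lmvrg
Final line count: 7

Answer: 7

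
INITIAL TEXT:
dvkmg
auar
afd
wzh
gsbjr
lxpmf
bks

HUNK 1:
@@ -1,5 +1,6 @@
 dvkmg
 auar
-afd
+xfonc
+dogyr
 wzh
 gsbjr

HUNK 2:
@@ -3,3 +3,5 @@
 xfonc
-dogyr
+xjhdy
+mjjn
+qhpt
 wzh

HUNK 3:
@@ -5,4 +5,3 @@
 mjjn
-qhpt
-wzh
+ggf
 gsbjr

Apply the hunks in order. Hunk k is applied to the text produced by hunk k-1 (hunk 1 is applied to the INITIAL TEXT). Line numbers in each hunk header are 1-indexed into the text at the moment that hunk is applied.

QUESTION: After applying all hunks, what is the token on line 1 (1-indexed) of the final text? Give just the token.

Hunk 1: at line 1 remove [afd] add [xfonc,dogyr] -> 8 lines: dvkmg auar xfonc dogyr wzh gsbjr lxpmf bks
Hunk 2: at line 3 remove [dogyr] add [xjhdy,mjjn,qhpt] -> 10 lines: dvkmg auar xfonc xjhdy mjjn qhpt wzh gsbjr lxpmf bks
Hunk 3: at line 5 remove [qhpt,wzh] add [ggf] -> 9 lines: dvkmg auar xfonc xjhdy mjjn ggf gsbjr lxpmf bks
Final line 1: dvkmg

Answer: dvkmg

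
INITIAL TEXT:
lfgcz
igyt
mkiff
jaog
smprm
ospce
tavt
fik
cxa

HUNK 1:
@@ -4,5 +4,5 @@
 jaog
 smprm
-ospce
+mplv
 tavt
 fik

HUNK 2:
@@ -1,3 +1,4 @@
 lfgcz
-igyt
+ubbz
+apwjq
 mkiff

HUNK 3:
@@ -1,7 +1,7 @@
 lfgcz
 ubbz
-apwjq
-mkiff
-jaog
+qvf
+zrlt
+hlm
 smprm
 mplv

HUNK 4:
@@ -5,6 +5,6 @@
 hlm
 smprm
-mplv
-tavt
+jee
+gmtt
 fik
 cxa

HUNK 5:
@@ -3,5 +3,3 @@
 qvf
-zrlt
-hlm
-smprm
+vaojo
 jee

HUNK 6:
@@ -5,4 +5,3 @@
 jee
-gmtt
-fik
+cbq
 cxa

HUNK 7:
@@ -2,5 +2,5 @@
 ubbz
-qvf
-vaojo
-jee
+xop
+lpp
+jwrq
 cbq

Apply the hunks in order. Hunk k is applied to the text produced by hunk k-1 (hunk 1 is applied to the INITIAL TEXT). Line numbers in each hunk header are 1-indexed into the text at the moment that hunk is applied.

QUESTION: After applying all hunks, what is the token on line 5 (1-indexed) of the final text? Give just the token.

Answer: jwrq

Derivation:
Hunk 1: at line 4 remove [ospce] add [mplv] -> 9 lines: lfgcz igyt mkiff jaog smprm mplv tavt fik cxa
Hunk 2: at line 1 remove [igyt] add [ubbz,apwjq] -> 10 lines: lfgcz ubbz apwjq mkiff jaog smprm mplv tavt fik cxa
Hunk 3: at line 1 remove [apwjq,mkiff,jaog] add [qvf,zrlt,hlm] -> 10 lines: lfgcz ubbz qvf zrlt hlm smprm mplv tavt fik cxa
Hunk 4: at line 5 remove [mplv,tavt] add [jee,gmtt] -> 10 lines: lfgcz ubbz qvf zrlt hlm smprm jee gmtt fik cxa
Hunk 5: at line 3 remove [zrlt,hlm,smprm] add [vaojo] -> 8 lines: lfgcz ubbz qvf vaojo jee gmtt fik cxa
Hunk 6: at line 5 remove [gmtt,fik] add [cbq] -> 7 lines: lfgcz ubbz qvf vaojo jee cbq cxa
Hunk 7: at line 2 remove [qvf,vaojo,jee] add [xop,lpp,jwrq] -> 7 lines: lfgcz ubbz xop lpp jwrq cbq cxa
Final line 5: jwrq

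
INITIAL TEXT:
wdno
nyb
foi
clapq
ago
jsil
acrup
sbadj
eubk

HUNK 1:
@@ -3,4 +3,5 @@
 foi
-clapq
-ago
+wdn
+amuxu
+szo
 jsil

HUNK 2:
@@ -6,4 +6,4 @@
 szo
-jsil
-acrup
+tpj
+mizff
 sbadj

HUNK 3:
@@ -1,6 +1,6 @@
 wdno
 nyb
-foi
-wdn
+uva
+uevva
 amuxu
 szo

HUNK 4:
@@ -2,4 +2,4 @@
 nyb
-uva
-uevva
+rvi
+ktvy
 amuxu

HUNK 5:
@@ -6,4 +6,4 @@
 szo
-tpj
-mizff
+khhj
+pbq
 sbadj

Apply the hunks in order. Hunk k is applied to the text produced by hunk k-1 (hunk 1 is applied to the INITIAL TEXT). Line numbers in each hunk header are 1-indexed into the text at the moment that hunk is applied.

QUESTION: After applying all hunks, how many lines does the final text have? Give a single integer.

Hunk 1: at line 3 remove [clapq,ago] add [wdn,amuxu,szo] -> 10 lines: wdno nyb foi wdn amuxu szo jsil acrup sbadj eubk
Hunk 2: at line 6 remove [jsil,acrup] add [tpj,mizff] -> 10 lines: wdno nyb foi wdn amuxu szo tpj mizff sbadj eubk
Hunk 3: at line 1 remove [foi,wdn] add [uva,uevva] -> 10 lines: wdno nyb uva uevva amuxu szo tpj mizff sbadj eubk
Hunk 4: at line 2 remove [uva,uevva] add [rvi,ktvy] -> 10 lines: wdno nyb rvi ktvy amuxu szo tpj mizff sbadj eubk
Hunk 5: at line 6 remove [tpj,mizff] add [khhj,pbq] -> 10 lines: wdno nyb rvi ktvy amuxu szo khhj pbq sbadj eubk
Final line count: 10

Answer: 10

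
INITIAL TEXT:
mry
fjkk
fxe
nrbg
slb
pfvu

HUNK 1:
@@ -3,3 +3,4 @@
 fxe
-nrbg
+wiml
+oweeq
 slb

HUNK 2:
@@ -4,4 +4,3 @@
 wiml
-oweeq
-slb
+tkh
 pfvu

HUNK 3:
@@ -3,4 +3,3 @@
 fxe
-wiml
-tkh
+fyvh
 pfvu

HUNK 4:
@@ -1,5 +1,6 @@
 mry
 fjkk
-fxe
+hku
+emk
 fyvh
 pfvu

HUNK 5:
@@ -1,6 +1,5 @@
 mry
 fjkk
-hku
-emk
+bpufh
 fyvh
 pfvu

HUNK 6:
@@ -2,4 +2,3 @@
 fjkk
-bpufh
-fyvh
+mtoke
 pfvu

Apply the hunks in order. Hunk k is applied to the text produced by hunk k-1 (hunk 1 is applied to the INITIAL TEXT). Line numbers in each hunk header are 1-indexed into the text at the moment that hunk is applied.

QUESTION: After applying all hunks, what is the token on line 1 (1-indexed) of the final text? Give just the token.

Answer: mry

Derivation:
Hunk 1: at line 3 remove [nrbg] add [wiml,oweeq] -> 7 lines: mry fjkk fxe wiml oweeq slb pfvu
Hunk 2: at line 4 remove [oweeq,slb] add [tkh] -> 6 lines: mry fjkk fxe wiml tkh pfvu
Hunk 3: at line 3 remove [wiml,tkh] add [fyvh] -> 5 lines: mry fjkk fxe fyvh pfvu
Hunk 4: at line 1 remove [fxe] add [hku,emk] -> 6 lines: mry fjkk hku emk fyvh pfvu
Hunk 5: at line 1 remove [hku,emk] add [bpufh] -> 5 lines: mry fjkk bpufh fyvh pfvu
Hunk 6: at line 2 remove [bpufh,fyvh] add [mtoke] -> 4 lines: mry fjkk mtoke pfvu
Final line 1: mry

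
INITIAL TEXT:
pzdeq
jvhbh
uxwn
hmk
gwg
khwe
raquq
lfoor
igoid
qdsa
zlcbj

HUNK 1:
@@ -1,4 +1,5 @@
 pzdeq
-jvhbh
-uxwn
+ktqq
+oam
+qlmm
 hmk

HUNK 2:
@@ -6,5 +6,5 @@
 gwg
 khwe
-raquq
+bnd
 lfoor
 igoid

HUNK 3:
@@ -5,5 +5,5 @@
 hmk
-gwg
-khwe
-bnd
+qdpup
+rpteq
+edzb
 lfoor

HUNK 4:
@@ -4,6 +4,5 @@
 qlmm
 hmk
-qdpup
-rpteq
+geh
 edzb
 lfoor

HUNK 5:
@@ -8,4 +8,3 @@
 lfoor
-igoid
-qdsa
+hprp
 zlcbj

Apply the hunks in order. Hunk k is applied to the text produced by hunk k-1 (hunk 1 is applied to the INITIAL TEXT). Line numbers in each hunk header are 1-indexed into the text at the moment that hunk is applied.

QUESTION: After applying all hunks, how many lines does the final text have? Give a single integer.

Answer: 10

Derivation:
Hunk 1: at line 1 remove [jvhbh,uxwn] add [ktqq,oam,qlmm] -> 12 lines: pzdeq ktqq oam qlmm hmk gwg khwe raquq lfoor igoid qdsa zlcbj
Hunk 2: at line 6 remove [raquq] add [bnd] -> 12 lines: pzdeq ktqq oam qlmm hmk gwg khwe bnd lfoor igoid qdsa zlcbj
Hunk 3: at line 5 remove [gwg,khwe,bnd] add [qdpup,rpteq,edzb] -> 12 lines: pzdeq ktqq oam qlmm hmk qdpup rpteq edzb lfoor igoid qdsa zlcbj
Hunk 4: at line 4 remove [qdpup,rpteq] add [geh] -> 11 lines: pzdeq ktqq oam qlmm hmk geh edzb lfoor igoid qdsa zlcbj
Hunk 5: at line 8 remove [igoid,qdsa] add [hprp] -> 10 lines: pzdeq ktqq oam qlmm hmk geh edzb lfoor hprp zlcbj
Final line count: 10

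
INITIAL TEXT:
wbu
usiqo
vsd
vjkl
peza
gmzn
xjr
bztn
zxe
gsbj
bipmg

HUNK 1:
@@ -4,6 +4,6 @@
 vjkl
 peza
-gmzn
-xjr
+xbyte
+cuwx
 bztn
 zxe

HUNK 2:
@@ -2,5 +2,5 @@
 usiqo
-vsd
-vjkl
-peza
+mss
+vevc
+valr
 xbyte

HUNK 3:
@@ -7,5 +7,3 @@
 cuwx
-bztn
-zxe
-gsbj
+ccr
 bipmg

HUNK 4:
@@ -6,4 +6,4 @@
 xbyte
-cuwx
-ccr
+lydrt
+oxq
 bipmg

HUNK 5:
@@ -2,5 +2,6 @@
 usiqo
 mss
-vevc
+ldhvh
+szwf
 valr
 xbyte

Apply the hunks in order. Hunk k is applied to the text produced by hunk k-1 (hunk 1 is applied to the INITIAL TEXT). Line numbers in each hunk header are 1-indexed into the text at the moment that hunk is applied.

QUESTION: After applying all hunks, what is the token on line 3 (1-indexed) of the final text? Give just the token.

Answer: mss

Derivation:
Hunk 1: at line 4 remove [gmzn,xjr] add [xbyte,cuwx] -> 11 lines: wbu usiqo vsd vjkl peza xbyte cuwx bztn zxe gsbj bipmg
Hunk 2: at line 2 remove [vsd,vjkl,peza] add [mss,vevc,valr] -> 11 lines: wbu usiqo mss vevc valr xbyte cuwx bztn zxe gsbj bipmg
Hunk 3: at line 7 remove [bztn,zxe,gsbj] add [ccr] -> 9 lines: wbu usiqo mss vevc valr xbyte cuwx ccr bipmg
Hunk 4: at line 6 remove [cuwx,ccr] add [lydrt,oxq] -> 9 lines: wbu usiqo mss vevc valr xbyte lydrt oxq bipmg
Hunk 5: at line 2 remove [vevc] add [ldhvh,szwf] -> 10 lines: wbu usiqo mss ldhvh szwf valr xbyte lydrt oxq bipmg
Final line 3: mss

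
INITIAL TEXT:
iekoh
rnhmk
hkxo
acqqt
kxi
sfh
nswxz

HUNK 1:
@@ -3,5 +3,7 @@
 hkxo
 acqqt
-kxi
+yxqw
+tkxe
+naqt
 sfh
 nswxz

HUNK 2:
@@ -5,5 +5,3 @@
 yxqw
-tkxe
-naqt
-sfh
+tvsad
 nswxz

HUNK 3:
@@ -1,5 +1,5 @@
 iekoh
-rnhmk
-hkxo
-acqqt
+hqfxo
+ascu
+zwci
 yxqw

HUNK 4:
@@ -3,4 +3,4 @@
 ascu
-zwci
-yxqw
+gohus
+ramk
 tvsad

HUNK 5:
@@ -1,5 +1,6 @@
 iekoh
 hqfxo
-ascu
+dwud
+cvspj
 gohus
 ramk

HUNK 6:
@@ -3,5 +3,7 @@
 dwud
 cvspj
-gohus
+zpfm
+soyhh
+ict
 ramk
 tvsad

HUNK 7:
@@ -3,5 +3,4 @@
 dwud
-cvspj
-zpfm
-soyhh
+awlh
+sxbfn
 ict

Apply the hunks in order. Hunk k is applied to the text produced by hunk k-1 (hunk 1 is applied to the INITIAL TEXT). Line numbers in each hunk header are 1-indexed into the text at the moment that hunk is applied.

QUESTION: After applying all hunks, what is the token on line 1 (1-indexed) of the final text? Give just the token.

Answer: iekoh

Derivation:
Hunk 1: at line 3 remove [kxi] add [yxqw,tkxe,naqt] -> 9 lines: iekoh rnhmk hkxo acqqt yxqw tkxe naqt sfh nswxz
Hunk 2: at line 5 remove [tkxe,naqt,sfh] add [tvsad] -> 7 lines: iekoh rnhmk hkxo acqqt yxqw tvsad nswxz
Hunk 3: at line 1 remove [rnhmk,hkxo,acqqt] add [hqfxo,ascu,zwci] -> 7 lines: iekoh hqfxo ascu zwci yxqw tvsad nswxz
Hunk 4: at line 3 remove [zwci,yxqw] add [gohus,ramk] -> 7 lines: iekoh hqfxo ascu gohus ramk tvsad nswxz
Hunk 5: at line 1 remove [ascu] add [dwud,cvspj] -> 8 lines: iekoh hqfxo dwud cvspj gohus ramk tvsad nswxz
Hunk 6: at line 3 remove [gohus] add [zpfm,soyhh,ict] -> 10 lines: iekoh hqfxo dwud cvspj zpfm soyhh ict ramk tvsad nswxz
Hunk 7: at line 3 remove [cvspj,zpfm,soyhh] add [awlh,sxbfn] -> 9 lines: iekoh hqfxo dwud awlh sxbfn ict ramk tvsad nswxz
Final line 1: iekoh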